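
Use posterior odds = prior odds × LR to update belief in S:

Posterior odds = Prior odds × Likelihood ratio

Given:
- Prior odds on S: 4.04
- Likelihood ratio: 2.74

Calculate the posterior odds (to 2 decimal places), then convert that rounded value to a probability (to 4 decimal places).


Step 1: Calculate posterior odds
Posterior odds = Prior odds × LR
               = 4.04 × 2.74
               = 11.07

Step 2: Convert to probability
P(S|E) = Posterior odds / (1 + Posterior odds)
       = 11.07 / (1 + 11.07)
       = 11.07 / 12.07
       = 0.9171

The evidence increased P(S) from 0.8016 to 0.9171.


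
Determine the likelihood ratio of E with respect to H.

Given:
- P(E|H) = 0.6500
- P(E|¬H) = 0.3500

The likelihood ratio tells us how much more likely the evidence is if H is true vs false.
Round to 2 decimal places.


Likelihood Ratio (LR) = P(E|H) / P(E|¬H)

LR = 0.6500 / 0.3500
   = 1.86

The evidence is 1.86 times more likely if H is true than if H is false.
LR > 1, so observing E raises the odds in favor of H.


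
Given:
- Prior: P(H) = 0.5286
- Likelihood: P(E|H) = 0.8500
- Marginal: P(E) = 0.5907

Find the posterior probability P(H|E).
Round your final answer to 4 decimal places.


Using Bayes' theorem:

P(H|E) = P(E|H) × P(H) / P(E)
       = 0.8500 × 0.5286 / 0.5907
       = 0.44931000 / 0.5907
       = 0.7606

The evidence strengthens our belief in H.
Prior: 0.5286 → Posterior: 0.7606


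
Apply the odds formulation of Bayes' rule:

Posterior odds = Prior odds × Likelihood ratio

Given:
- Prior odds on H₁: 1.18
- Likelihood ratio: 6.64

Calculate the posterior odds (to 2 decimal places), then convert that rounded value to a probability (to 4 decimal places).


Step 1: Calculate posterior odds
Posterior odds = Prior odds × LR
               = 1.18 × 6.64
               = 7.84

Step 2: Convert to probability
P(H₁|E) = Posterior odds / (1 + Posterior odds)
       = 7.84 / (1 + 7.84)
       = 7.84 / 8.84
       = 0.8869

The evidence increased P(H₁) from 0.5413 to 0.8869.


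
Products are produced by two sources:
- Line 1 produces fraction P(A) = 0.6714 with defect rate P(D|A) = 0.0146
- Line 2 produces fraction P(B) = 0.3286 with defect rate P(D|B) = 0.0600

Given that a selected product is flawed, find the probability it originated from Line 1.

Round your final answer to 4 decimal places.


Let A = from Line 1, D = flawed

Given:
- P(A) = 0.6714, P(B) = 0.3286
- P(D|A) = 0.0146, P(D|B) = 0.0600

Step 1: Find P(D)
P(D) = P(D|A)P(A) + P(D|B)P(B)
     = 0.0146 × 0.6714 + 0.0600 × 0.3286
     = 0.00980244 + 0.01971600
     = 0.02951844

Step 2: Apply Bayes' theorem
P(A|D) = P(D|A)P(A) / P(D)
       = 0.00980244 / 0.02951844
       = 0.3321


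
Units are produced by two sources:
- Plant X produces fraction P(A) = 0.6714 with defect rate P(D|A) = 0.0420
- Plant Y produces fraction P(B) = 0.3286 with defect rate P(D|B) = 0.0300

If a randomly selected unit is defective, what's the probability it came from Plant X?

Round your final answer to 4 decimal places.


Let A = from Plant X, D = defective

Given:
- P(A) = 0.6714, P(B) = 0.3286
- P(D|A) = 0.0420, P(D|B) = 0.0300

Step 1: Find P(D)
P(D) = P(D|A)P(A) + P(D|B)P(B)
     = 0.0420 × 0.6714 + 0.0300 × 0.3286
     = 0.02819880 + 0.00985800
     = 0.03805680

Step 2: Apply Bayes' theorem
P(A|D) = P(D|A)P(A) / P(D)
       = 0.02819880 / 0.03805680
       = 0.7410


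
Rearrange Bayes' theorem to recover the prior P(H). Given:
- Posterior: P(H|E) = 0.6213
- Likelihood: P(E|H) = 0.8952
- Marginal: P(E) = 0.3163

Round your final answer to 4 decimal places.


From Bayes' theorem: P(H|E) = P(E|H) × P(H) / P(E)

Rearranging for P(H):
P(H) = P(H|E) × P(E) / P(E|H)
     = 0.6213 × 0.3163 / 0.8952
     = 0.19651719 / 0.8952
     = 0.2195


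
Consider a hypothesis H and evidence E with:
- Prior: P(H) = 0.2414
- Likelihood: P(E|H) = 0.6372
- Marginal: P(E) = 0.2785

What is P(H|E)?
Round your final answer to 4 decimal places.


Using Bayes' theorem:

P(H|E) = P(E|H) × P(H) / P(E)
       = 0.6372 × 0.2414 / 0.2785
       = 0.15382008 / 0.2785
       = 0.5523

The evidence strengthens our belief in H.
Prior: 0.2414 → Posterior: 0.5523


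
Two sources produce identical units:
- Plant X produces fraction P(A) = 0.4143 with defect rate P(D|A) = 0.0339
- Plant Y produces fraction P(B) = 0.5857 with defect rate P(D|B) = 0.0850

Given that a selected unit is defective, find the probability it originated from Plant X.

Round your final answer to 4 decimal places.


Let A = from Plant X, D = defective

Given:
- P(A) = 0.4143, P(B) = 0.5857
- P(D|A) = 0.0339, P(D|B) = 0.0850

Step 1: Find P(D)
P(D) = P(D|A)P(A) + P(D|B)P(B)
     = 0.0339 × 0.4143 + 0.0850 × 0.5857
     = 0.01404477 + 0.04978450
     = 0.06382927

Step 2: Apply Bayes' theorem
P(A|D) = P(D|A)P(A) / P(D)
       = 0.01404477 / 0.06382927
       = 0.2200


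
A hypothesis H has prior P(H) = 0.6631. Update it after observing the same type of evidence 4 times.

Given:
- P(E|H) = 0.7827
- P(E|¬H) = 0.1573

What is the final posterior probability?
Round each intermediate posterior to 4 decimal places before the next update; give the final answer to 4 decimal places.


Sequential Bayesian updating:

Initial prior: P(H) = 0.6631

Update 1:
  P(E) = 0.7827 × 0.6631 + 0.1573 × 0.3369 = 0.51900837 + 0.05299437 = 0.57200274
  P(H|E) = 0.51900837 / 0.57200274 = 0.9074

Update 2:
  P(E) = 0.7827 × 0.9074 + 0.1573 × 0.0926 = 0.71022198 + 0.01456598 = 0.72478796
  P(H|E) = 0.71022198 / 0.72478796 = 0.9799

Update 3:
  P(E) = 0.7827 × 0.9799 + 0.1573 × 0.0201 = 0.76696773 + 0.00316173 = 0.77012946
  P(H|E) = 0.76696773 / 0.77012946 = 0.9959

Update 4:
  P(E) = 0.7827 × 0.9959 + 0.1573 × 0.0041 = 0.77949093 + 0.00064493 = 0.78013586
  P(H|E) = 0.77949093 / 0.78013586 = 0.9992

Final posterior: 0.9992


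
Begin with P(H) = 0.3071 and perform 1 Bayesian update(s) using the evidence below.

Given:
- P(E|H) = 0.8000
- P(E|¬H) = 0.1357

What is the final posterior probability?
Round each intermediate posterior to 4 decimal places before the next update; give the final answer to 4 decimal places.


Sequential Bayesian updating:

Initial prior: P(H) = 0.3071

Update 1:
  P(E) = 0.8000 × 0.3071 + 0.1357 × 0.6929 = 0.24568000 + 0.09402653 = 0.33970653
  P(H|E) = 0.24568000 / 0.33970653 = 0.7232

Final posterior: 0.7232


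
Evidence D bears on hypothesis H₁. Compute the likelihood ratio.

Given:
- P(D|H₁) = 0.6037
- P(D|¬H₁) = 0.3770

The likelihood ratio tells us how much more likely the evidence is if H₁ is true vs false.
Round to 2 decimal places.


Likelihood Ratio (LR) = P(D|H₁) / P(D|¬H₁)

LR = 0.6037 / 0.3770
   = 1.60

The evidence is 1.60 times more likely if H₁ is true than if H₁ is false.
Because LR exceeds 1, D is evidence for H₁.


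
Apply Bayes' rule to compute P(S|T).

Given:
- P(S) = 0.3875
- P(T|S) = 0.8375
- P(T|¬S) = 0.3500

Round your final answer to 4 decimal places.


Bayes' theorem: P(S|T) = P(T|S) × P(S) / P(T)

Step 1: Calculate P(T) using law of total probability
P(T) = P(T|S)P(S) + P(T|¬S)P(¬S)
     = 0.8375 × 0.3875 + 0.3500 × 0.6125
     = 0.32453125 + 0.21437500
     = 0.53890625

Step 2: Apply Bayes' theorem
P(S|T) = P(T|S) × P(S) / P(T)
       = 0.32453125 / 0.53890625
       = 0.6022


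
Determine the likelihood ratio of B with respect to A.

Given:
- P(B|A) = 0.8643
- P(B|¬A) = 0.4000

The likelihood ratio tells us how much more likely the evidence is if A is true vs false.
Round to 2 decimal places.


Likelihood Ratio (LR) = P(B|A) / P(B|¬A)

LR = 0.8643 / 0.4000
   = 2.16

The evidence is 2.16 times more likely if A is true than if A is false.
LR > 1, so observing B raises the odds in favor of A.


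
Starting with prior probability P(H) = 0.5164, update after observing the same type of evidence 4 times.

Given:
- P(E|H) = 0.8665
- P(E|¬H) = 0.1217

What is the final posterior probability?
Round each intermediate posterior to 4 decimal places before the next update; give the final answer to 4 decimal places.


Sequential Bayesian updating:

Initial prior: P(H) = 0.5164

Update 1:
  P(E) = 0.8665 × 0.5164 + 0.1217 × 0.4836 = 0.44746060 + 0.05885412 = 0.50631472
  P(H|E) = 0.44746060 / 0.50631472 = 0.8838

Update 2:
  P(E) = 0.8665 × 0.8838 + 0.1217 × 0.1162 = 0.76581270 + 0.01414154 = 0.77995424
  P(H|E) = 0.76581270 / 0.77995424 = 0.9819

Update 3:
  P(E) = 0.8665 × 0.9819 + 0.1217 × 0.0181 = 0.85081635 + 0.00220277 = 0.85301912
  P(H|E) = 0.85081635 / 0.85301912 = 0.9974

Update 4:
  P(E) = 0.8665 × 0.9974 + 0.1217 × 0.0026 = 0.86424710 + 0.00031642 = 0.86456352
  P(H|E) = 0.86424710 / 0.86456352 = 0.9996

Final posterior: 0.9996


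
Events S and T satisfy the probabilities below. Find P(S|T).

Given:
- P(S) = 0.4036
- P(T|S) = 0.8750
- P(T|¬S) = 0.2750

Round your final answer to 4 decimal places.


Bayes' theorem: P(S|T) = P(T|S) × P(S) / P(T)

Step 1: Calculate P(T) using law of total probability
P(T) = P(T|S)P(S) + P(T|¬S)P(¬S)
     = 0.8750 × 0.4036 + 0.2750 × 0.5964
     = 0.35315000 + 0.16401000
     = 0.51716000

Step 2: Apply Bayes' theorem
P(S|T) = P(T|S) × P(S) / P(T)
       = 0.35315000 / 0.51716000
       = 0.6829


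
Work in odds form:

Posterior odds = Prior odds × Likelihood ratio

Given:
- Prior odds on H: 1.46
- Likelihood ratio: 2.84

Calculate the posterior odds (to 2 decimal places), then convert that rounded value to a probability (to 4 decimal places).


Step 1: Calculate posterior odds
Posterior odds = Prior odds × LR
               = 1.46 × 2.84
               = 4.15

Step 2: Convert to probability
P(H|E) = Posterior odds / (1 + Posterior odds)
       = 4.15 / (1 + 4.15)
       = 4.15 / 5.15
       = 0.8058

The evidence increased P(H) from 0.5935 to 0.8058.


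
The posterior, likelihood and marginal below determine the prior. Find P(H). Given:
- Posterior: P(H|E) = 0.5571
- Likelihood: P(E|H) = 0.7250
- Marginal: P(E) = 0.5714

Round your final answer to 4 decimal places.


From Bayes' theorem: P(H|E) = P(E|H) × P(H) / P(E)

Rearranging for P(H):
P(H) = P(H|E) × P(E) / P(E|H)
     = 0.5571 × 0.5714 / 0.7250
     = 0.31832694 / 0.7250
     = 0.4391


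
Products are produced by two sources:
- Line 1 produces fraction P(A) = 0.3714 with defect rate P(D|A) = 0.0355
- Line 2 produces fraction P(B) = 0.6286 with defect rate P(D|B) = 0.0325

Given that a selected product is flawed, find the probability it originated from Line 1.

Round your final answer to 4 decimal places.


Let A = from Line 1, D = flawed

Given:
- P(A) = 0.3714, P(B) = 0.6286
- P(D|A) = 0.0355, P(D|B) = 0.0325

Step 1: Find P(D)
P(D) = P(D|A)P(A) + P(D|B)P(B)
     = 0.0355 × 0.3714 + 0.0325 × 0.6286
     = 0.01318470 + 0.02042950
     = 0.03361420

Step 2: Apply Bayes' theorem
P(A|D) = P(D|A)P(A) / P(D)
       = 0.01318470 / 0.03361420
       = 0.3922


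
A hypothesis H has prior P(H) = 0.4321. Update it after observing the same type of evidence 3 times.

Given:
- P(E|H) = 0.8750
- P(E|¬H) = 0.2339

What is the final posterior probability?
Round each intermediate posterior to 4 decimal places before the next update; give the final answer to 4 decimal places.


Sequential Bayesian updating:

Initial prior: P(H) = 0.4321

Update 1:
  P(E) = 0.8750 × 0.4321 + 0.2339 × 0.5679 = 0.37808750 + 0.13283181 = 0.51091931
  P(H|E) = 0.37808750 / 0.51091931 = 0.7400

Update 2:
  P(E) = 0.8750 × 0.7400 + 0.2339 × 0.2600 = 0.64750000 + 0.06081400 = 0.70831400
  P(H|E) = 0.64750000 / 0.70831400 = 0.9141

Update 3:
  P(E) = 0.8750 × 0.9141 + 0.2339 × 0.0859 = 0.79983750 + 0.02009201 = 0.81992951
  P(H|E) = 0.79983750 / 0.81992951 = 0.9755

Final posterior: 0.9755


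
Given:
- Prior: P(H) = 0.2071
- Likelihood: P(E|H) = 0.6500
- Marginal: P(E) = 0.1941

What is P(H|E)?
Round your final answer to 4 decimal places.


Using Bayes' theorem:

P(H|E) = P(E|H) × P(H) / P(E)
       = 0.6500 × 0.2071 / 0.1941
       = 0.13461500 / 0.1941
       = 0.6935

The evidence strengthens our belief in H.
Prior: 0.2071 → Posterior: 0.6935


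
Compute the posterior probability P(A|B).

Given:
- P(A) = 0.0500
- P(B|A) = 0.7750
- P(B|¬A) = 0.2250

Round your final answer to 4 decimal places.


Bayes' theorem: P(A|B) = P(B|A) × P(A) / P(B)

Step 1: Calculate P(B) using law of total probability
P(B) = P(B|A)P(A) + P(B|¬A)P(¬A)
     = 0.7750 × 0.0500 + 0.2250 × 0.9500
     = 0.03875000 + 0.21375000
     = 0.25250000

Step 2: Apply Bayes' theorem
P(A|B) = P(B|A) × P(A) / P(B)
       = 0.03875000 / 0.25250000
       = 0.1535


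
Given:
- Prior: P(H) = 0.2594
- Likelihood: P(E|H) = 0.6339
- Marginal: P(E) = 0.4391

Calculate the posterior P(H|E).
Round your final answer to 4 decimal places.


Using Bayes' theorem:

P(H|E) = P(E|H) × P(H) / P(E)
       = 0.6339 × 0.2594 / 0.4391
       = 0.16443366 / 0.4391
       = 0.3745

The evidence strengthens our belief in H.
Prior: 0.2594 → Posterior: 0.3745


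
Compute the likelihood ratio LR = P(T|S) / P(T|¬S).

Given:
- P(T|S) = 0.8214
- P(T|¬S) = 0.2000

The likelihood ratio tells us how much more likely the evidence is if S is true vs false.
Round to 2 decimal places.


Likelihood Ratio (LR) = P(T|S) / P(T|¬S)

LR = 0.8214 / 0.2000
   = 4.11

The evidence is 4.11 times more likely if S is true than if S is false.
LR > 1, so observing T raises the odds in favor of S.


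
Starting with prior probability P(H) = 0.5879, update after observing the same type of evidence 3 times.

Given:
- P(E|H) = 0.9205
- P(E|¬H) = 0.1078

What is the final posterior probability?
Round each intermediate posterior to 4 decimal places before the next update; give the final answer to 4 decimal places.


Sequential Bayesian updating:

Initial prior: P(H) = 0.5879

Update 1:
  P(E) = 0.9205 × 0.5879 + 0.1078 × 0.4121 = 0.54116195 + 0.04442438 = 0.58558633
  P(H|E) = 0.54116195 / 0.58558633 = 0.9241

Update 2:
  P(E) = 0.9205 × 0.9241 + 0.1078 × 0.0759 = 0.85063405 + 0.00818202 = 0.85881607
  P(H|E) = 0.85063405 / 0.85881607 = 0.9905

Update 3:
  P(E) = 0.9205 × 0.9905 + 0.1078 × 0.0095 = 0.91175525 + 0.00102410 = 0.91277935
  P(H|E) = 0.91175525 / 0.91277935 = 0.9989

Final posterior: 0.9989


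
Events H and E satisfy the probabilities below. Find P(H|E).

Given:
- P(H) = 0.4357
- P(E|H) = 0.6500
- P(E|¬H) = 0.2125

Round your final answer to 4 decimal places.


Bayes' theorem: P(H|E) = P(E|H) × P(H) / P(E)

Step 1: Calculate P(E) using law of total probability
P(E) = P(E|H)P(H) + P(E|¬H)P(¬H)
     = 0.6500 × 0.4357 + 0.2125 × 0.5643
     = 0.28320500 + 0.11991375
     = 0.40311875

Step 2: Apply Bayes' theorem
P(H|E) = P(E|H) × P(H) / P(E)
       = 0.28320500 / 0.40311875
       = 0.7025


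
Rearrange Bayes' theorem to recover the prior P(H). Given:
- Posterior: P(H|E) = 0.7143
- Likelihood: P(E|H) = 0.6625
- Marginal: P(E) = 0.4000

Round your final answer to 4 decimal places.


From Bayes' theorem: P(H|E) = P(E|H) × P(H) / P(E)

Rearranging for P(H):
P(H) = P(H|E) × P(E) / P(E|H)
     = 0.7143 × 0.4000 / 0.6625
     = 0.28572000 / 0.6625
     = 0.4313


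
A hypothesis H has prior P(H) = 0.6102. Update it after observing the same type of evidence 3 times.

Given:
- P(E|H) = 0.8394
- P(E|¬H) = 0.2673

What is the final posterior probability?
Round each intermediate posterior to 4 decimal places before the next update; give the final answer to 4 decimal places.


Sequential Bayesian updating:

Initial prior: P(H) = 0.6102

Update 1:
  P(E) = 0.8394 × 0.6102 + 0.2673 × 0.3898 = 0.51220188 + 0.10419354 = 0.61639542
  P(H|E) = 0.51220188 / 0.61639542 = 0.8310

Update 2:
  P(E) = 0.8394 × 0.8310 + 0.2673 × 0.1690 = 0.69754140 + 0.04517370 = 0.74271510
  P(H|E) = 0.69754140 / 0.74271510 = 0.9392

Update 3:
  P(E) = 0.8394 × 0.9392 + 0.2673 × 0.0608 = 0.78836448 + 0.01625184 = 0.80461632
  P(H|E) = 0.78836448 / 0.80461632 = 0.9798

Final posterior: 0.9798


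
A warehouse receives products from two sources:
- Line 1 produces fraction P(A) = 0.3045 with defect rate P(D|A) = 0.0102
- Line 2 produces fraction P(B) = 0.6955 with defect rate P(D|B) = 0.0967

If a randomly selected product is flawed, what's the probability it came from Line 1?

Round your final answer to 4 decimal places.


Let A = from Line 1, D = flawed

Given:
- P(A) = 0.3045, P(B) = 0.6955
- P(D|A) = 0.0102, P(D|B) = 0.0967

Step 1: Find P(D)
P(D) = P(D|A)P(A) + P(D|B)P(B)
     = 0.0102 × 0.3045 + 0.0967 × 0.6955
     = 0.00310590 + 0.06725485
     = 0.07036075

Step 2: Apply Bayes' theorem
P(A|D) = P(D|A)P(A) / P(D)
       = 0.00310590 / 0.07036075
       = 0.0441


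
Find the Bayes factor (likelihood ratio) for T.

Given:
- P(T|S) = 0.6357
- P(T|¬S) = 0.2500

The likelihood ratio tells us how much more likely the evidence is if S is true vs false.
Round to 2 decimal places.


Likelihood Ratio (LR) = P(T|S) / P(T|¬S)

LR = 0.6357 / 0.2500
   = 2.54

The evidence is 2.54 times more likely if S is true than if S is false.
Since LR > 1, the evidence supports S over ¬S.


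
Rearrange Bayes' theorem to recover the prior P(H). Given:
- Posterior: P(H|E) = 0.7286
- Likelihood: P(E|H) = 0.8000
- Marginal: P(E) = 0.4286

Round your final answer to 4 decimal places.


From Bayes' theorem: P(H|E) = P(E|H) × P(H) / P(E)

Rearranging for P(H):
P(H) = P(H|E) × P(E) / P(E|H)
     = 0.7286 × 0.4286 / 0.8000
     = 0.31227796 / 0.8000
     = 0.3903


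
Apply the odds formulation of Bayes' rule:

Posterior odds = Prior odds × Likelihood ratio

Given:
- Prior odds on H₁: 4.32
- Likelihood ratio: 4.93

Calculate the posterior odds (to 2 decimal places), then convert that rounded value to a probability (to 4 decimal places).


Step 1: Calculate posterior odds
Posterior odds = Prior odds × LR
               = 4.32 × 4.93
               = 21.30

Step 2: Convert to probability
P(H₁|E) = Posterior odds / (1 + Posterior odds)
       = 21.30 / (1 + 21.30)
       = 21.30 / 22.30
       = 0.9552

The evidence increased P(H₁) from 0.8120 to 0.9552.


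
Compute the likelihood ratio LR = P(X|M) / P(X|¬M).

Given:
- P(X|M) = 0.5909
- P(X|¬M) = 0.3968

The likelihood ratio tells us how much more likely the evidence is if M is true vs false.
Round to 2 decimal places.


Likelihood Ratio (LR) = P(X|M) / P(X|¬M)

LR = 0.5909 / 0.3968
   = 1.49

The evidence is 1.49 times more likely if M is true than if M is false.
Since LR > 1, the evidence supports M over ¬M.


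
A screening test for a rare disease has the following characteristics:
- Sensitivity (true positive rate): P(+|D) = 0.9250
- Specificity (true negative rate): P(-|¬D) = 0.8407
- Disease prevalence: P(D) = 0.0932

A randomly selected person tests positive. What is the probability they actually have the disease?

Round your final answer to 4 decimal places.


Let D = has disease, + = positive test

Given:
- P(D) = 0.0932 (prevalence)
- P(+|D) = 0.9250 (sensitivity)
- P(-|¬D) = 0.8407 (specificity)
- P(+|¬D) = 0.1593 (false positive rate = 1 - specificity)

Step 1: Find P(+)
P(+) = P(+|D)P(D) + P(+|¬D)P(¬D)
     = 0.9250 × 0.0932 + 0.1593 × 0.9068
     = 0.08621000 + 0.14445324
     = 0.23066324

Step 2: Apply Bayes' theorem for P(D|+)
P(D|+) = P(+|D)P(D) / P(+)
       = 0.08621000 / 0.23066324
       = 0.3737


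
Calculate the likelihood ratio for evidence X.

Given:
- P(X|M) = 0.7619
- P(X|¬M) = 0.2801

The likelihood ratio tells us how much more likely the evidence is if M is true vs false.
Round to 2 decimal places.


Likelihood Ratio (LR) = P(X|M) / P(X|¬M)

LR = 0.7619 / 0.2801
   = 2.72

The evidence is 2.72 times more likely if M is true than if M is false.
Because LR exceeds 1, X is evidence for M.


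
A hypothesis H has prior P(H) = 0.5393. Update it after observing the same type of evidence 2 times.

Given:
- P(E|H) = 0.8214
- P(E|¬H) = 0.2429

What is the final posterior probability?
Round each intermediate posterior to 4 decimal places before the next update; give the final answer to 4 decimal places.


Sequential Bayesian updating:

Initial prior: P(H) = 0.5393

Update 1:
  P(E) = 0.8214 × 0.5393 + 0.2429 × 0.4607 = 0.44298102 + 0.11190403 = 0.55488505
  P(H|E) = 0.44298102 / 0.55488505 = 0.7983

Update 2:
  P(E) = 0.8214 × 0.7983 + 0.2429 × 0.2017 = 0.65572362 + 0.04899293 = 0.70471655
  P(H|E) = 0.65572362 / 0.70471655 = 0.9305

Final posterior: 0.9305


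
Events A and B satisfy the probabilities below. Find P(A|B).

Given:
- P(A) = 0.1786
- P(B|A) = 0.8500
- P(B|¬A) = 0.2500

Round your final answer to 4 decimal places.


Bayes' theorem: P(A|B) = P(B|A) × P(A) / P(B)

Step 1: Calculate P(B) using law of total probability
P(B) = P(B|A)P(A) + P(B|¬A)P(¬A)
     = 0.8500 × 0.1786 + 0.2500 × 0.8214
     = 0.15181000 + 0.20535000
     = 0.35716000

Step 2: Apply Bayes' theorem
P(A|B) = P(B|A) × P(A) / P(B)
       = 0.15181000 / 0.35716000
       = 0.4250


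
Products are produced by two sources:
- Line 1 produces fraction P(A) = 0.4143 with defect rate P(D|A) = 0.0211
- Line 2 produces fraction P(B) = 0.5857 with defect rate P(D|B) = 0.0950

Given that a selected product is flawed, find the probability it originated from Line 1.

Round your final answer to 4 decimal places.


Let A = from Line 1, D = flawed

Given:
- P(A) = 0.4143, P(B) = 0.5857
- P(D|A) = 0.0211, P(D|B) = 0.0950

Step 1: Find P(D)
P(D) = P(D|A)P(A) + P(D|B)P(B)
     = 0.0211 × 0.4143 + 0.0950 × 0.5857
     = 0.00874173 + 0.05564150
     = 0.06438323

Step 2: Apply Bayes' theorem
P(A|D) = P(D|A)P(A) / P(D)
       = 0.00874173 / 0.06438323
       = 0.1358


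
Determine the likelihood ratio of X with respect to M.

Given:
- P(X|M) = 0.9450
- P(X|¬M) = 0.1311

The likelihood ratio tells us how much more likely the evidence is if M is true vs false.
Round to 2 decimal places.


Likelihood Ratio (LR) = P(X|M) / P(X|¬M)

LR = 0.9450 / 0.1311
   = 7.21

The evidence is 7.21 times more likely if M is true than if M is false.
Since LR > 1, the evidence supports M over ¬M.


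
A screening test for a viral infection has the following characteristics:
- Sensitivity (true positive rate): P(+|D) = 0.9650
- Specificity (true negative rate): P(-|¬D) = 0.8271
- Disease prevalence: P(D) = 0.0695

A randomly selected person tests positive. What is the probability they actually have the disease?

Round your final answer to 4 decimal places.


Let D = has disease, + = positive test

Given:
- P(D) = 0.0695 (prevalence)
- P(+|D) = 0.9650 (sensitivity)
- P(-|¬D) = 0.8271 (specificity)
- P(+|¬D) = 0.1729 (false positive rate = 1 - specificity)

Step 1: Find P(+)
P(+) = P(+|D)P(D) + P(+|¬D)P(¬D)
     = 0.9650 × 0.0695 + 0.1729 × 0.9305
     = 0.06706750 + 0.16088345
     = 0.22795095

Step 2: Apply Bayes' theorem for P(D|+)
P(D|+) = P(+|D)P(D) / P(+)
       = 0.06706750 / 0.22795095
       = 0.2942


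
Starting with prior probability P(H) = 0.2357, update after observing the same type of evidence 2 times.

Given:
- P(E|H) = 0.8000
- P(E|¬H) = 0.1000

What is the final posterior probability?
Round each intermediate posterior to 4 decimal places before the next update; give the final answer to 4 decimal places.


Sequential Bayesian updating:

Initial prior: P(H) = 0.2357

Update 1:
  P(E) = 0.8000 × 0.2357 + 0.1000 × 0.7643 = 0.18856000 + 0.07643000 = 0.26499000
  P(H|E) = 0.18856000 / 0.26499000 = 0.7116

Update 2:
  P(E) = 0.8000 × 0.7116 + 0.1000 × 0.2884 = 0.56928000 + 0.02884000 = 0.59812000
  P(H|E) = 0.56928000 / 0.59812000 = 0.9518

Final posterior: 0.9518


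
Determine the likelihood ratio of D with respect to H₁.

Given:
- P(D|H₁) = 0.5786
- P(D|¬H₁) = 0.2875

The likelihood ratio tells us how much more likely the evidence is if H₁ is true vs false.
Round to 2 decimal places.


Likelihood Ratio (LR) = P(D|H₁) / P(D|¬H₁)

LR = 0.5786 / 0.2875
   = 2.01

The evidence is 2.01 times more likely if H₁ is true than if H₁ is false.
LR > 1, so observing D raises the odds in favor of H₁.


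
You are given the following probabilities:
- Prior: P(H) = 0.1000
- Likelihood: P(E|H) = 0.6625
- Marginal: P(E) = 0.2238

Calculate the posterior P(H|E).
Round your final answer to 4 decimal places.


Using Bayes' theorem:

P(H|E) = P(E|H) × P(H) / P(E)
       = 0.6625 × 0.1000 / 0.2238
       = 0.06625000 / 0.2238
       = 0.2960

The evidence strengthens our belief in H.
Prior: 0.1000 → Posterior: 0.2960


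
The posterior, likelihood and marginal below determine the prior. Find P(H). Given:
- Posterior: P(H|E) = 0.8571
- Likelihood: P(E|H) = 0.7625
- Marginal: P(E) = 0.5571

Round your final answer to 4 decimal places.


From Bayes' theorem: P(H|E) = P(E|H) × P(H) / P(E)

Rearranging for P(H):
P(H) = P(H|E) × P(E) / P(E|H)
     = 0.8571 × 0.5571 / 0.7625
     = 0.47749041 / 0.7625
     = 0.6262


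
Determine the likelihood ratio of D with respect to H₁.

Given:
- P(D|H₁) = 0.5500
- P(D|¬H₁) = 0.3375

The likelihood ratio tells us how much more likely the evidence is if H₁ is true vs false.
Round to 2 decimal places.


Likelihood Ratio (LR) = P(D|H₁) / P(D|¬H₁)

LR = 0.5500 / 0.3375
   = 1.63

The evidence is 1.63 times more likely if H₁ is true than if H₁ is false.
Because LR exceeds 1, D is evidence for H₁.


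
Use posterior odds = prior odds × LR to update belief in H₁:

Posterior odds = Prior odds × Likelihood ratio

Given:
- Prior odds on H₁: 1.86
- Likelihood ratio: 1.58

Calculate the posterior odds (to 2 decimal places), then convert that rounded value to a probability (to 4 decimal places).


Step 1: Calculate posterior odds
Posterior odds = Prior odds × LR
               = 1.86 × 1.58
               = 2.94

Step 2: Convert to probability
P(H₁|E) = Posterior odds / (1 + Posterior odds)
       = 2.94 / (1 + 2.94)
       = 2.94 / 3.94
       = 0.7462

The evidence increased P(H₁) from 0.6503 to 0.7462.


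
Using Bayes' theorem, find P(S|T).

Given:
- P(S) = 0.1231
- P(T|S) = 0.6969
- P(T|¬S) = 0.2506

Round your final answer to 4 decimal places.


Bayes' theorem: P(S|T) = P(T|S) × P(S) / P(T)

Step 1: Calculate P(T) using law of total probability
P(T) = P(T|S)P(S) + P(T|¬S)P(¬S)
     = 0.6969 × 0.1231 + 0.2506 × 0.8769
     = 0.08578839 + 0.21975114
     = 0.30553953

Step 2: Apply Bayes' theorem
P(S|T) = P(T|S) × P(S) / P(T)
       = 0.08578839 / 0.30553953
       = 0.2808


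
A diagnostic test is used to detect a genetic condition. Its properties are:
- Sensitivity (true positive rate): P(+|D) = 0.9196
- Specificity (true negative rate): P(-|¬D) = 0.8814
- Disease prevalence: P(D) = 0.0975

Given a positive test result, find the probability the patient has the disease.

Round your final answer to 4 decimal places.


Let D = has disease, + = positive test

Given:
- P(D) = 0.0975 (prevalence)
- P(+|D) = 0.9196 (sensitivity)
- P(-|¬D) = 0.8814 (specificity)
- P(+|¬D) = 0.1186 (false positive rate = 1 - specificity)

Step 1: Find P(+)
P(+) = P(+|D)P(D) + P(+|¬D)P(¬D)
     = 0.9196 × 0.0975 + 0.1186 × 0.9025
     = 0.08966100 + 0.10703650
     = 0.19669750

Step 2: Apply Bayes' theorem for P(D|+)
P(D|+) = P(+|D)P(D) / P(+)
       = 0.08966100 / 0.19669750
       = 0.4558


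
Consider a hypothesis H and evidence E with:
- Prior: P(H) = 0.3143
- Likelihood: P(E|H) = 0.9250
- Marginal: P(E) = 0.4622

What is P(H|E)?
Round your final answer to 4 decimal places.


Using Bayes' theorem:

P(H|E) = P(E|H) × P(H) / P(E)
       = 0.9250 × 0.3143 / 0.4622
       = 0.29072750 / 0.4622
       = 0.6290

The evidence strengthens our belief in H.
Prior: 0.3143 → Posterior: 0.6290


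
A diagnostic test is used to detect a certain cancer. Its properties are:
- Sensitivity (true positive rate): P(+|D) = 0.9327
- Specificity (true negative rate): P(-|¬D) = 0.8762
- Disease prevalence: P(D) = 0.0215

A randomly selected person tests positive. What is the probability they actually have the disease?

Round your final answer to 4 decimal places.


Let D = has disease, + = positive test

Given:
- P(D) = 0.0215 (prevalence)
- P(+|D) = 0.9327 (sensitivity)
- P(-|¬D) = 0.8762 (specificity)
- P(+|¬D) = 0.1238 (false positive rate = 1 - specificity)

Step 1: Find P(+)
P(+) = P(+|D)P(D) + P(+|¬D)P(¬D)
     = 0.9327 × 0.0215 + 0.1238 × 0.9785
     = 0.02005305 + 0.12113830
     = 0.14119135

Step 2: Apply Bayes' theorem for P(D|+)
P(D|+) = P(+|D)P(D) / P(+)
       = 0.02005305 / 0.14119135
       = 0.1420


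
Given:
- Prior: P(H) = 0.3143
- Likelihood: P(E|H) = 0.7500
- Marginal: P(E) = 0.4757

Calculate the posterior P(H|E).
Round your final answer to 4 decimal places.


Using Bayes' theorem:

P(H|E) = P(E|H) × P(H) / P(E)
       = 0.7500 × 0.3143 / 0.4757
       = 0.23572500 / 0.4757
       = 0.4955

The evidence strengthens our belief in H.
Prior: 0.3143 → Posterior: 0.4955


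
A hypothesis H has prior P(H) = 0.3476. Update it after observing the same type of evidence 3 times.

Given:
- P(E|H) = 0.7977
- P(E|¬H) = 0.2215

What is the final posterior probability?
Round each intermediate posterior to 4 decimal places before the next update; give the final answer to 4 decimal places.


Sequential Bayesian updating:

Initial prior: P(H) = 0.3476

Update 1:
  P(E) = 0.7977 × 0.3476 + 0.2215 × 0.6524 = 0.27728052 + 0.14450660 = 0.42178712
  P(H|E) = 0.27728052 / 0.42178712 = 0.6574

Update 2:
  P(E) = 0.7977 × 0.6574 + 0.2215 × 0.3426 = 0.52440798 + 0.07588590 = 0.60029388
  P(H|E) = 0.52440798 / 0.60029388 = 0.8736

Update 3:
  P(E) = 0.7977 × 0.8736 + 0.2215 × 0.1264 = 0.69687072 + 0.02799760 = 0.72486832
  P(H|E) = 0.69687072 / 0.72486832 = 0.9614

Final posterior: 0.9614


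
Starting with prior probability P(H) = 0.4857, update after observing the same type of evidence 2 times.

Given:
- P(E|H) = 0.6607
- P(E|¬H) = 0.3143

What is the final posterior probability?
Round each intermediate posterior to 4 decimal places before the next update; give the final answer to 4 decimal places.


Sequential Bayesian updating:

Initial prior: P(H) = 0.4857

Update 1:
  P(E) = 0.6607 × 0.4857 + 0.3143 × 0.5143 = 0.32090199 + 0.16164449 = 0.48254648
  P(H|E) = 0.32090199 / 0.48254648 = 0.6650

Update 2:
  P(E) = 0.6607 × 0.6650 + 0.3143 × 0.3350 = 0.43936550 + 0.10529050 = 0.54465600
  P(H|E) = 0.43936550 / 0.54465600 = 0.8067

Final posterior: 0.8067


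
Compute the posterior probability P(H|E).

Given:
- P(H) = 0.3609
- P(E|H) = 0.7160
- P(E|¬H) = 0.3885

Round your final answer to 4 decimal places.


Bayes' theorem: P(H|E) = P(E|H) × P(H) / P(E)

Step 1: Calculate P(E) using law of total probability
P(E) = P(E|H)P(H) + P(E|¬H)P(¬H)
     = 0.7160 × 0.3609 + 0.3885 × 0.6391
     = 0.25840440 + 0.24829035
     = 0.50669475

Step 2: Apply Bayes' theorem
P(H|E) = P(E|H) × P(H) / P(E)
       = 0.25840440 / 0.50669475
       = 0.5100


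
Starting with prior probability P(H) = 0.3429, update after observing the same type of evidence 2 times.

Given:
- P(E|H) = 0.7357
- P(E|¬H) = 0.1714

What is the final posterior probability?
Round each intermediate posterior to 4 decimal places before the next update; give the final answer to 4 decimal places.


Sequential Bayesian updating:

Initial prior: P(H) = 0.3429

Update 1:
  P(E) = 0.7357 × 0.3429 + 0.1714 × 0.6571 = 0.25227153 + 0.11262694 = 0.36489847
  P(H|E) = 0.25227153 / 0.36489847 = 0.6913

Update 2:
  P(E) = 0.7357 × 0.6913 + 0.1714 × 0.3087 = 0.50858941 + 0.05291118 = 0.56150059
  P(H|E) = 0.50858941 / 0.56150059 = 0.9058

Final posterior: 0.9058


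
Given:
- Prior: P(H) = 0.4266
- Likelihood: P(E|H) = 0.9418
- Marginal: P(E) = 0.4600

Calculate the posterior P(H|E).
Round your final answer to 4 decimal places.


Using Bayes' theorem:

P(H|E) = P(E|H) × P(H) / P(E)
       = 0.9418 × 0.4266 / 0.4600
       = 0.40177188 / 0.4600
       = 0.8734

The evidence strengthens our belief in H.
Prior: 0.4266 → Posterior: 0.8734


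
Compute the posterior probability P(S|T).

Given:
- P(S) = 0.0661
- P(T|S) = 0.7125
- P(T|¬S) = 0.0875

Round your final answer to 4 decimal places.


Bayes' theorem: P(S|T) = P(T|S) × P(S) / P(T)

Step 1: Calculate P(T) using law of total probability
P(T) = P(T|S)P(S) + P(T|¬S)P(¬S)
     = 0.7125 × 0.0661 + 0.0875 × 0.9339
     = 0.04709625 + 0.08171625
     = 0.12881250

Step 2: Apply Bayes' theorem
P(S|T) = P(T|S) × P(S) / P(T)
       = 0.04709625 / 0.12881250
       = 0.3656


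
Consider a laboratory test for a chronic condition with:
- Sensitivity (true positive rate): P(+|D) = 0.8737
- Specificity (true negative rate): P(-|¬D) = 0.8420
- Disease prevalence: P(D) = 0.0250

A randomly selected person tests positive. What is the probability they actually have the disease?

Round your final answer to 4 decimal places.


Let D = has disease, + = positive test

Given:
- P(D) = 0.0250 (prevalence)
- P(+|D) = 0.8737 (sensitivity)
- P(-|¬D) = 0.8420 (specificity)
- P(+|¬D) = 0.1580 (false positive rate = 1 - specificity)

Step 1: Find P(+)
P(+) = P(+|D)P(D) + P(+|¬D)P(¬D)
     = 0.8737 × 0.0250 + 0.1580 × 0.9750
     = 0.02184250 + 0.15405000
     = 0.17589250

Step 2: Apply Bayes' theorem for P(D|+)
P(D|+) = P(+|D)P(D) / P(+)
       = 0.02184250 / 0.17589250
       = 0.1242


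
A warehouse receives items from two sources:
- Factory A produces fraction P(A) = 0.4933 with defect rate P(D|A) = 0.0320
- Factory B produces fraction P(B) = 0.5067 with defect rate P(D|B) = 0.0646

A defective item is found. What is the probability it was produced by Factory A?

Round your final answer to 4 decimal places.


Let A = from Factory A, D = defective

Given:
- P(A) = 0.4933, P(B) = 0.5067
- P(D|A) = 0.0320, P(D|B) = 0.0646

Step 1: Find P(D)
P(D) = P(D|A)P(A) + P(D|B)P(B)
     = 0.0320 × 0.4933 + 0.0646 × 0.5067
     = 0.01578560 + 0.03273282
     = 0.04851842

Step 2: Apply Bayes' theorem
P(A|D) = P(D|A)P(A) / P(D)
       = 0.01578560 / 0.04851842
       = 0.3254


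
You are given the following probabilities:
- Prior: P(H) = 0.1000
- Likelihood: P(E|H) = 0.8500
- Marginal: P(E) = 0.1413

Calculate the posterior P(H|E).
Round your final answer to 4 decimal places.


Using Bayes' theorem:

P(H|E) = P(E|H) × P(H) / P(E)
       = 0.8500 × 0.1000 / 0.1413
       = 0.08500000 / 0.1413
       = 0.6016

The evidence strengthens our belief in H.
Prior: 0.1000 → Posterior: 0.6016


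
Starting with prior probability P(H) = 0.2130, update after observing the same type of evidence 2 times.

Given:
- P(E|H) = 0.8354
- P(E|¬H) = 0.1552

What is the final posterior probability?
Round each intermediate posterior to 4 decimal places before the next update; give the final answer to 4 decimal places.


Sequential Bayesian updating:

Initial prior: P(H) = 0.2130

Update 1:
  P(E) = 0.8354 × 0.2130 + 0.1552 × 0.7870 = 0.17794020 + 0.12214240 = 0.30008260
  P(H|E) = 0.17794020 / 0.30008260 = 0.5930

Update 2:
  P(E) = 0.8354 × 0.5930 + 0.1552 × 0.4070 = 0.49539220 + 0.06316640 = 0.55855860
  P(H|E) = 0.49539220 / 0.55855860 = 0.8869

Final posterior: 0.8869


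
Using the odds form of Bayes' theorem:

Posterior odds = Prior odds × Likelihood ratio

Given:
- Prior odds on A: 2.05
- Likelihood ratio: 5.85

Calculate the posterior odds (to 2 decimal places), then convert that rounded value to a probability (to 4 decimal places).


Step 1: Calculate posterior odds
Posterior odds = Prior odds × LR
               = 2.05 × 5.85
               = 11.99

Step 2: Convert to probability
P(A|E) = Posterior odds / (1 + Posterior odds)
       = 11.99 / (1 + 11.99)
       = 11.99 / 12.99
       = 0.9230

The evidence increased P(A) from 0.6721 to 0.9230.


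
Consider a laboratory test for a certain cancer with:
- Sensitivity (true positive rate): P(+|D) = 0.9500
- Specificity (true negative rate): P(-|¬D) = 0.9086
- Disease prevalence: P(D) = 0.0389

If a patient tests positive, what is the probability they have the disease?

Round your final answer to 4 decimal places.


Let D = has disease, + = positive test

Given:
- P(D) = 0.0389 (prevalence)
- P(+|D) = 0.9500 (sensitivity)
- P(-|¬D) = 0.9086 (specificity)
- P(+|¬D) = 0.0914 (false positive rate = 1 - specificity)

Step 1: Find P(+)
P(+) = P(+|D)P(D) + P(+|¬D)P(¬D)
     = 0.9500 × 0.0389 + 0.0914 × 0.9611
     = 0.03695500 + 0.08784454
     = 0.12479954

Step 2: Apply Bayes' theorem for P(D|+)
P(D|+) = P(+|D)P(D) / P(+)
       = 0.03695500 / 0.12479954
       = 0.2961


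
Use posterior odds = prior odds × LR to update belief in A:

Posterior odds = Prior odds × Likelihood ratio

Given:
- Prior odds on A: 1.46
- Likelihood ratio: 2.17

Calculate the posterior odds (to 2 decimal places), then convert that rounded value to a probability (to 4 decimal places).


Step 1: Calculate posterior odds
Posterior odds = Prior odds × LR
               = 1.46 × 2.17
               = 3.17

Step 2: Convert to probability
P(A|E) = Posterior odds / (1 + Posterior odds)
       = 3.17 / (1 + 3.17)
       = 3.17 / 4.17
       = 0.7602

The evidence increased P(A) from 0.5935 to 0.7602.


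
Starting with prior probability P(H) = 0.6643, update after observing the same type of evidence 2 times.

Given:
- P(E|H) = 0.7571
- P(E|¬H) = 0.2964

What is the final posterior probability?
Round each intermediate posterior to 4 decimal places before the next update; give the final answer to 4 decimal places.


Sequential Bayesian updating:

Initial prior: P(H) = 0.6643

Update 1:
  P(E) = 0.7571 × 0.6643 + 0.2964 × 0.3357 = 0.50294153 + 0.09950148 = 0.60244301
  P(H|E) = 0.50294153 / 0.60244301 = 0.8348

Update 2:
  P(E) = 0.7571 × 0.8348 + 0.2964 × 0.1652 = 0.63202708 + 0.04896528 = 0.68099236
  P(H|E) = 0.63202708 / 0.68099236 = 0.9281

Final posterior: 0.9281


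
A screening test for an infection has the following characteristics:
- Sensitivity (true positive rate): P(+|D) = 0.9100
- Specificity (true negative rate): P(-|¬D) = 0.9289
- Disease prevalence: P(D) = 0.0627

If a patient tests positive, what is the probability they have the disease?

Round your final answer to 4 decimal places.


Let D = has disease, + = positive test

Given:
- P(D) = 0.0627 (prevalence)
- P(+|D) = 0.9100 (sensitivity)
- P(-|¬D) = 0.9289 (specificity)
- P(+|¬D) = 0.0711 (false positive rate = 1 - specificity)

Step 1: Find P(+)
P(+) = P(+|D)P(D) + P(+|¬D)P(¬D)
     = 0.9100 × 0.0627 + 0.0711 × 0.9373
     = 0.05705700 + 0.06664203
     = 0.12369903

Step 2: Apply Bayes' theorem for P(D|+)
P(D|+) = P(+|D)P(D) / P(+)
       = 0.05705700 / 0.12369903
       = 0.4613


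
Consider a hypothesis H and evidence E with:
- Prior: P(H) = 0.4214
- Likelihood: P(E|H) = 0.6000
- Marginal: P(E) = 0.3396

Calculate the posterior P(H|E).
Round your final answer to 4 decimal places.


Using Bayes' theorem:

P(H|E) = P(E|H) × P(H) / P(E)
       = 0.6000 × 0.4214 / 0.3396
       = 0.25284000 / 0.3396
       = 0.7445

The evidence strengthens our belief in H.
Prior: 0.4214 → Posterior: 0.7445


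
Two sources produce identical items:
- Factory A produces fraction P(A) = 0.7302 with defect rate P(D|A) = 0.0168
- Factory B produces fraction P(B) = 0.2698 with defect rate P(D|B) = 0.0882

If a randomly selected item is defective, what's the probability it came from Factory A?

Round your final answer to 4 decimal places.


Let A = from Factory A, D = defective

Given:
- P(A) = 0.7302, P(B) = 0.2698
- P(D|A) = 0.0168, P(D|B) = 0.0882

Step 1: Find P(D)
P(D) = P(D|A)P(A) + P(D|B)P(B)
     = 0.0168 × 0.7302 + 0.0882 × 0.2698
     = 0.01226736 + 0.02379636
     = 0.03606372

Step 2: Apply Bayes' theorem
P(A|D) = P(D|A)P(A) / P(D)
       = 0.01226736 / 0.03606372
       = 0.3402


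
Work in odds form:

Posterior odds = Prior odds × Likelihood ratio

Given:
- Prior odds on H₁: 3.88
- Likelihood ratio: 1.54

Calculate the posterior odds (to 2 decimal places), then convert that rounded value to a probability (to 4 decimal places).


Step 1: Calculate posterior odds
Posterior odds = Prior odds × LR
               = 3.88 × 1.54
               = 5.98

Step 2: Convert to probability
P(H₁|E) = Posterior odds / (1 + Posterior odds)
       = 5.98 / (1 + 5.98)
       = 5.98 / 6.98
       = 0.8567

The evidence increased P(H₁) from 0.7951 to 0.8567.
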